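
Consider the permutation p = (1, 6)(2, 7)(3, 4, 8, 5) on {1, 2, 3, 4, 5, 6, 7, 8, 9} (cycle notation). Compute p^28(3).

3 lies in the 4-cycle (3, 4, 8, 5).
Since the cycle has length 4, p^28 acts on it the same as p^0 (28 mod 4 = 0).
So p^28(3) = 3.

3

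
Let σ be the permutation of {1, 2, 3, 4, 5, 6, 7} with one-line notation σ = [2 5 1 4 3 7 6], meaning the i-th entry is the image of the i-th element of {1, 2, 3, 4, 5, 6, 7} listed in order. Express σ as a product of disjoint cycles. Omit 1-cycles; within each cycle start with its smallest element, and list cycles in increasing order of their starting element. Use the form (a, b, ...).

From 1: 1 → 2 → 5 → 3 → 1, closing the cycle (1, 2, 5, 3).
Repeating from the next unused element and collecting all non-trivial cycles gives (1, 2, 5, 3)(6, 7).

(1, 2, 5, 3)(6, 7)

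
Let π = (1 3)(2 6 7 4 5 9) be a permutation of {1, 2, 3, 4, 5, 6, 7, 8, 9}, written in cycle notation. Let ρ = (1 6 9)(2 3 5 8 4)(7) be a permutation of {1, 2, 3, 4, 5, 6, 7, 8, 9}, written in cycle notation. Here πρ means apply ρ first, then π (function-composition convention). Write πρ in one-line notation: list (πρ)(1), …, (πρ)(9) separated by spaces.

7 1 9 6 8 2 4 5 3

For each element, apply ρ then π: 1 → 6 → 7; 2 → 3 → 1; 3 → 5 → 9; 4 → 2 → 6; 5 → 8 → 8; 6 → 9 → 2; 7 → 7 → 4; 8 → 4 → 5; 9 → 1 → 3.
So πρ in one-line form is 7 1 9 6 8 2 4 5 3.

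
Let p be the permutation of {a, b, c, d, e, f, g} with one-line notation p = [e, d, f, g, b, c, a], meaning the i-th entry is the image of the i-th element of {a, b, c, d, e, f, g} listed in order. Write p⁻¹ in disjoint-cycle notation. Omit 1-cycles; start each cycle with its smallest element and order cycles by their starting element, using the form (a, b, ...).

(a, g, d, b, e)(c, f)

First write p in disjoint cycles: (a, e, b, d, g)(c, f).
Reversing each cycle (and rotating so the smallest element leads) gives p⁻¹ = (a, g, d, b, e)(c, f).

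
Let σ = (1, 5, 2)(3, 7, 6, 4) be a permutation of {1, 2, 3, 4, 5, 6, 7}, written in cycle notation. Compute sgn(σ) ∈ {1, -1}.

-1

The cycle lengths are 4, 3.
A cycle is odd iff its length is even; σ has 1 even-length cycle, so sgn(σ) = (−1)^1 and σ is odd.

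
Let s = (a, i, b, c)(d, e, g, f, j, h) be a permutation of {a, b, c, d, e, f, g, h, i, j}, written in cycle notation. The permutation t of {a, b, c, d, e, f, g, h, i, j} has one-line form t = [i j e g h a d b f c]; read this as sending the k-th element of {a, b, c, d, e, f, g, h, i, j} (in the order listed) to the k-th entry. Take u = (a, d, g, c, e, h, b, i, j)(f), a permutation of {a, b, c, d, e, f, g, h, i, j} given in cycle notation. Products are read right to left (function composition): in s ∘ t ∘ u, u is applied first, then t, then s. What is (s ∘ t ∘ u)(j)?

Chase j: u(j) = a; t(a) = i; s(i) = b. Hence (s ∘ t ∘ u)(j) = b.

b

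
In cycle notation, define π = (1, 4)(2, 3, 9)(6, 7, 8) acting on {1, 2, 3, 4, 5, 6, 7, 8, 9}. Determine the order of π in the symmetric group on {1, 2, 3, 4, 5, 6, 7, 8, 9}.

The cycle type of π is (3, 3, 2, 1).
The order of π is the least common multiple of its cycle lengths: lcm(3, 3, 2) = 6.

6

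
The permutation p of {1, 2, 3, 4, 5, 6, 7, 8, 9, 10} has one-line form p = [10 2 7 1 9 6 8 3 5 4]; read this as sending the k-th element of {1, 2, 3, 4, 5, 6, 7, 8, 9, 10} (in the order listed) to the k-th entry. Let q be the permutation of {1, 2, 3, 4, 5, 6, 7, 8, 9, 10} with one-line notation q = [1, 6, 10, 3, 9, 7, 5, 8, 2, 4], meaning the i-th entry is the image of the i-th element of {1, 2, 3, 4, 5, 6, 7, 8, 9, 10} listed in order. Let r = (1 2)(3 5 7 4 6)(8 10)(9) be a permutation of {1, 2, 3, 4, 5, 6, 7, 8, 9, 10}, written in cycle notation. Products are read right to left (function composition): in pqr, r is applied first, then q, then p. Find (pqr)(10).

3

Apply the permutations in order: r(10) = 8, then q(8) = 8, then p(8) = 3. So (pqr)(10) = 3.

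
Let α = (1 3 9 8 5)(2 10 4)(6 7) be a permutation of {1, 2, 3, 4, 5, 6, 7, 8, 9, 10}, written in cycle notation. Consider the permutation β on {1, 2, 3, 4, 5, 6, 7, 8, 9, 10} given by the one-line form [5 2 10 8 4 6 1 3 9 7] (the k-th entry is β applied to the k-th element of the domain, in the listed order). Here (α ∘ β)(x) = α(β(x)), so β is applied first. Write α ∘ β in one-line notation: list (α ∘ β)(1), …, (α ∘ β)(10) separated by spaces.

(α ∘ β)(x) = α(β(x)). Computing each image: α(β(1)) = α(5) = 1, α(β(2)) = α(2) = 10, α(β(3)) = α(10) = 4, α(β(4)) = α(8) = 5, α(β(5)) = α(4) = 2, α(β(6)) = α(6) = 7, α(β(7)) = α(1) = 3, α(β(8)) = α(3) = 9, α(β(9)) = α(9) = 8, α(β(10)) = α(7) = 6.
Hence α ∘ β = [1 10 4 5 2 7 3 9 8 6].

1 10 4 5 2 7 3 9 8 6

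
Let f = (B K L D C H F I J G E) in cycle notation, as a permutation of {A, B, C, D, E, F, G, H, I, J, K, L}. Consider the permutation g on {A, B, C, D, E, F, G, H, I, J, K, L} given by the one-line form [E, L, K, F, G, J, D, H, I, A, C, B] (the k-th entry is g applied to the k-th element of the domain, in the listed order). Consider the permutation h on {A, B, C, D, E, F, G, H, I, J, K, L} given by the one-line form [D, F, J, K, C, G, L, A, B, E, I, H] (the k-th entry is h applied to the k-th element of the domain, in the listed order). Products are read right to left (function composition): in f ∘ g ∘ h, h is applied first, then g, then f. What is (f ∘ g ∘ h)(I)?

Apply the permutations in order: h(I) = B, then g(B) = L, then f(L) = D. So (f ∘ g ∘ h)(I) = D.

D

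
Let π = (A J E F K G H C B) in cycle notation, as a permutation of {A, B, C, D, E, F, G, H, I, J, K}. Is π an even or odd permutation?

even

The cycle lengths are 9, 1, 1.
A cycle is odd iff its length is even; π has 0 even-length cycles, so sgn(π) = (−1)^0 and π is even.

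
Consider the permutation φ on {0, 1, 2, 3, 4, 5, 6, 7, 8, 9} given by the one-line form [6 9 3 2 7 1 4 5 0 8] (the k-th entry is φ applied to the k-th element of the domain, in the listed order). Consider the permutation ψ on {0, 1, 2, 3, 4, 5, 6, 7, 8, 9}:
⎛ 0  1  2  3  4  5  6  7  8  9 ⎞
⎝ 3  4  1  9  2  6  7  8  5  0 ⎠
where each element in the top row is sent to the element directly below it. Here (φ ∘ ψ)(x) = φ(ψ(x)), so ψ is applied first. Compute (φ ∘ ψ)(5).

4

ψ(5) = 6, then φ(6) = 4; composing gives (φ ∘ ψ)(5) = 4.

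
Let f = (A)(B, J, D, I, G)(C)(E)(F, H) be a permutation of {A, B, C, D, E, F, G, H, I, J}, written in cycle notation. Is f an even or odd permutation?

The cycle lengths are 5, 2, 1, 1, 1.
A cycle is odd iff its length is even; f has 1 even-length cycle, so sgn(f) = (−1)^1 and f is odd.

odd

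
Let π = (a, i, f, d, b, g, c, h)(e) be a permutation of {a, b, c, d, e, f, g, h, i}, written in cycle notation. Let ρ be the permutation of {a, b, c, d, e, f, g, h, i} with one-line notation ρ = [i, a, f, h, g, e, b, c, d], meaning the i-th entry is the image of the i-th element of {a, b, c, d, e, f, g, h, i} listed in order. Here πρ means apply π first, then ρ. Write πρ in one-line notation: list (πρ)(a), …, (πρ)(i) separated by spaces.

(πρ)(x) = ρ(π(x)). Computing each image: ρ(π(a)) = ρ(i) = d, ρ(π(b)) = ρ(g) = b, ρ(π(c)) = ρ(h) = c, ρ(π(d)) = ρ(b) = a, ρ(π(e)) = ρ(e) = g, ρ(π(f)) = ρ(d) = h, ρ(π(g)) = ρ(c) = f, ρ(π(h)) = ρ(a) = i, ρ(π(i)) = ρ(f) = e.
Hence πρ = [d b c a g h f i e].

d b c a g h f i e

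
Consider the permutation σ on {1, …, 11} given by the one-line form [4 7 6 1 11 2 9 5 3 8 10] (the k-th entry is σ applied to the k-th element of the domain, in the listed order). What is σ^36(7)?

Tracing 7 → 9 → … returns to 7 after 5 steps, so 7 lies in a 5-cycle (2 7 9 3 6).
Since the cycle has length 5, σ^36 acts on it the same as σ^1 (36 mod 5 = 1).
Stepping 1 place around the cycle: 7 → 9.

9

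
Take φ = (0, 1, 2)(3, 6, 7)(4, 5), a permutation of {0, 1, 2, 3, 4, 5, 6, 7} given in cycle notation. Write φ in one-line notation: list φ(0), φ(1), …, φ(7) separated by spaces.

Each element maps to the next entry in its cycle (wrapping to the front): 0↦1, 1↦2, 2↦0, 3↦6, 4↦5, 5↦4, 6↦7, 7↦3.
So the one-line form is 1 2 0 6 5 4 7 3.

1 2 0 6 5 4 7 3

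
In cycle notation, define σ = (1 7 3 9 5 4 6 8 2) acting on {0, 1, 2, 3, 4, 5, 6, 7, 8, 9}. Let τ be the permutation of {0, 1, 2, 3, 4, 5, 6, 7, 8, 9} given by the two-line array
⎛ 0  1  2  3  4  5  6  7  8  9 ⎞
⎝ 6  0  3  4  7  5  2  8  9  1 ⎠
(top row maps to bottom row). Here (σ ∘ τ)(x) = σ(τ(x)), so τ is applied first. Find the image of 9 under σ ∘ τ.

7

τ(9) = 1, then σ(1) = 7; composing gives (σ ∘ τ)(9) = 7.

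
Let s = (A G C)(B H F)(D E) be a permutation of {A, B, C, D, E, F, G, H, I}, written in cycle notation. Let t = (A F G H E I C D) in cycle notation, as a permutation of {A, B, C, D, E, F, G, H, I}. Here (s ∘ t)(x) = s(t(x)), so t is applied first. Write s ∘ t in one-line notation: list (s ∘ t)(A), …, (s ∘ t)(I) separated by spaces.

B H E G I C F D A

For each element, apply t then s: A → F → B; B → B → H; C → D → E; D → A → G; E → I → I; F → G → C; G → H → F; H → E → D; I → C → A.
Collecting the images, s ∘ t = [B H E G I C F D A].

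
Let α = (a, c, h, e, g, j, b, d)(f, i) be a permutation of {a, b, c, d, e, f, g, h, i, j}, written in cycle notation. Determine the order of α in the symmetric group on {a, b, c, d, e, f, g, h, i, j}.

The disjoint cycles have lengths 8, 2.
The order of α is the least common multiple of its cycle lengths: lcm(8, 2) = 8.

8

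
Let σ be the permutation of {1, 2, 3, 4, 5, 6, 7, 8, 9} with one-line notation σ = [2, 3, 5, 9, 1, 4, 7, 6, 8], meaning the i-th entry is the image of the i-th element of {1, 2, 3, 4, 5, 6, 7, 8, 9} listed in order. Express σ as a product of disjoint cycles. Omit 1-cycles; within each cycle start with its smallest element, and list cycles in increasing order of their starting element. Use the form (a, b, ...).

(1, 2, 3, 5)(4, 9, 8, 6)

From 1: 1 → 2 → 3 → 5 → 1, closing the cycle (1, 2, 3, 5).
Continuing from each remaining unvisited element yields (1, 2, 3, 5)(4, 9, 8, 6).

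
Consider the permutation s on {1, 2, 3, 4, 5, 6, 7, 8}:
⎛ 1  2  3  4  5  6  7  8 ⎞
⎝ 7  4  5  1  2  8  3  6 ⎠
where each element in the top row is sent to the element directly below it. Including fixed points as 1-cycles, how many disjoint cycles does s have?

2

The cycle decomposition is (1 7 3 5 2 4)(6 8), which has 2 cycles (counting 1-cycles).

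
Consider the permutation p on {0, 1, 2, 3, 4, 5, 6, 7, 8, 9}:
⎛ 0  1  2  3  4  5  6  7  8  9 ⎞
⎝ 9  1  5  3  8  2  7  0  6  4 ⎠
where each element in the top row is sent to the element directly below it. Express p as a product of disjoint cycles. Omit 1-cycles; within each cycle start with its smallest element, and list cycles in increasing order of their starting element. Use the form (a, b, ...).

(0, 9, 4, 8, 6, 7)(2, 5)

Start at 0 and follow images: 0 → 9 → 4 → 8 → 6 → 7 → 0, giving the cycle (0, 9, 4, 8, 6, 7).
Repeating from the next unused element and collecting all non-trivial cycles gives (0, 9, 4, 8, 6, 7)(2, 5).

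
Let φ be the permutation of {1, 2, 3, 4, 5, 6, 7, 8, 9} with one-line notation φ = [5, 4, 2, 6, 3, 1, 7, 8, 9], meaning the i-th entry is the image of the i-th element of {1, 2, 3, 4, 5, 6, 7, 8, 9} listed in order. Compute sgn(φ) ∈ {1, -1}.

In disjoint-cycle form the cycle lengths are 6, 1, 1, 1.
A cycle is odd iff its length is even; φ has 1 even-length cycle, so sgn(φ) = (−1)^1 and φ is odd.

-1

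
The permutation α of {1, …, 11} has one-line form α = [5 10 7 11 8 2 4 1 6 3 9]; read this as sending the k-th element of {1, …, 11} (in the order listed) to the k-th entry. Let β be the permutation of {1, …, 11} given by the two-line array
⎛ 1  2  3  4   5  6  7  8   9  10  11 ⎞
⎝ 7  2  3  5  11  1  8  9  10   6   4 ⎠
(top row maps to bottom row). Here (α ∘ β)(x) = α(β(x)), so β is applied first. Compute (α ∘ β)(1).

(α ∘ β)(1) = α(β(1)). β(1) = 7, then α(7) = 4. So (α ∘ β)(1) = 4.

4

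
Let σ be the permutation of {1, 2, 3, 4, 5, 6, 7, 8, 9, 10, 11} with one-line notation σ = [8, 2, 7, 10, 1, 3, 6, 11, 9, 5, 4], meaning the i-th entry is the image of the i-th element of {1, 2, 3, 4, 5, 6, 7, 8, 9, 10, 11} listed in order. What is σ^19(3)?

Tracing 3 → 7 → … returns to 3 after 3 steps, so 3 lies in a 3-cycle (3, 7, 6).
Since the cycle has length 3, σ^19 acts on it the same as σ^1 (19 mod 3 = 1).
Advancing 1 step from 3: 3 → 7.

7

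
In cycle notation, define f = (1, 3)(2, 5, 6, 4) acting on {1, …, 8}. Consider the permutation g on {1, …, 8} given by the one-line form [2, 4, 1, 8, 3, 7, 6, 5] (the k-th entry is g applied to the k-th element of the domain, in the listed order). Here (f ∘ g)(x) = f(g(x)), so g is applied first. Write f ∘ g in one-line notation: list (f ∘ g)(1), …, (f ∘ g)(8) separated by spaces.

5 2 3 8 1 7 4 6

Chase each element through g then f: 1 → 2 → 5; 2 → 4 → 2; 3 → 1 → 3; 4 → 8 → 8; 5 → 3 → 1; 6 → 7 → 7; 7 → 6 → 4; 8 → 5 → 6.
Collecting the images, f ∘ g = [5 2 3 8 1 7 4 6].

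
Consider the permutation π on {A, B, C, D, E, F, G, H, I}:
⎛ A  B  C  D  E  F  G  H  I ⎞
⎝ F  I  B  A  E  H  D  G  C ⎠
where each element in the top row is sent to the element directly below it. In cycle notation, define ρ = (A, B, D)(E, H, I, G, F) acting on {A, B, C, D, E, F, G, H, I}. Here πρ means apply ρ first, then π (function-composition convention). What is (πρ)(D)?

First apply ρ: ρ(D) = A, then π(A) = F. Thus (πρ)(D) = F.

F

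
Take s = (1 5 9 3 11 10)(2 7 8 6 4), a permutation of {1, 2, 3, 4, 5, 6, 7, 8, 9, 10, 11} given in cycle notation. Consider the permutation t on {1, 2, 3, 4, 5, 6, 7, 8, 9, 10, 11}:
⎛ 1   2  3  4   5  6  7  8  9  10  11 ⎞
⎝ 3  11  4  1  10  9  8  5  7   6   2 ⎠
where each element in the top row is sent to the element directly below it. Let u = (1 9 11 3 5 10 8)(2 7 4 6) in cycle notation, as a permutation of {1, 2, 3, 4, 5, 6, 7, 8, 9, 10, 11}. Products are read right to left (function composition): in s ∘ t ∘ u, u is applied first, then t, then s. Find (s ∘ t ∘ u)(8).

11

Chase 8: u(8) = 1; t(1) = 3; s(3) = 11. Hence (s ∘ t ∘ u)(8) = 11.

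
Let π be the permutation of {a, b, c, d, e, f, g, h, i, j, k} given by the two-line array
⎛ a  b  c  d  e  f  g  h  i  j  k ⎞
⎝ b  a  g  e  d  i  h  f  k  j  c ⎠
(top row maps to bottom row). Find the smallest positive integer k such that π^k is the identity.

6

Writing π as disjoint cycles, the cycle lengths are 6, 2, 2, 1.
The order is lcm(6, 2, 2) = 6.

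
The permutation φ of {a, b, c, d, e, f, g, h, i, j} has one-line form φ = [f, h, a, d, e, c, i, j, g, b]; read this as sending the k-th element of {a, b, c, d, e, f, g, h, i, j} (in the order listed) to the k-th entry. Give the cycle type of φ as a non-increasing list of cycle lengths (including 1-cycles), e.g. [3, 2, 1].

The disjoint cycles are (a f c)(b h j)(d)(e)(g i), with lengths 3, 3, 2, 1, 1 in non-increasing order.

[3, 3, 2, 1, 1]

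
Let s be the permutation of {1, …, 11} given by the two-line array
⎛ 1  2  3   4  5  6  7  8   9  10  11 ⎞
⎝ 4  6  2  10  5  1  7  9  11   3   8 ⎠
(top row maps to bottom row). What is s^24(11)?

11

Tracing 11 → 8 → … returns to 11 after 3 steps, so 11 lies in a 3-cycle (8, 9, 11).
On a 3-cycle, s^3 is the identity, so s^24 = s^0 there (24 ≡ 0 mod 3).
So s^24(11) = 11.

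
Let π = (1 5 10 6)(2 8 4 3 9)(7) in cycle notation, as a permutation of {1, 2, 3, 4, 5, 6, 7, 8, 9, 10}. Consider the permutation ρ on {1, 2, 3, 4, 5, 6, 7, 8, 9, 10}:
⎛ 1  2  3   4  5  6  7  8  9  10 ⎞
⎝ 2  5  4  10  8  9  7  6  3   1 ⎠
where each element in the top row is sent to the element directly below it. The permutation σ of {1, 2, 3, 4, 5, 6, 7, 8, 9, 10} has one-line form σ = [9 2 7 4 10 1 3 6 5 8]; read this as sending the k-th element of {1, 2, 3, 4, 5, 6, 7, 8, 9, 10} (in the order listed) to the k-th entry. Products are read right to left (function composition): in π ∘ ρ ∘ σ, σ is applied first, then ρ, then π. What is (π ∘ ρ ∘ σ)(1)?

Apply the permutations in order: σ(1) = 9, then ρ(9) = 3, then π(3) = 9. So (π ∘ ρ ∘ σ)(1) = 9.

9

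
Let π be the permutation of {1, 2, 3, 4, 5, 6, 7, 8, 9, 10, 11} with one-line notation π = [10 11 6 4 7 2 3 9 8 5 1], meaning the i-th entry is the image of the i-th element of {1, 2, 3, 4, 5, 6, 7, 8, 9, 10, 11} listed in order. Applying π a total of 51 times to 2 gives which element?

10

Tracing 2 → 11 → … returns to 2 after 8 steps, so 2 lies in an 8-cycle (1 10 5 7 3 6 2 11).
On an 8-cycle, π^8 is the identity, so π^51 = π^3 there (51 ≡ 3 mod 8).
Stepping 3 places around the cycle: 2 → 11 → 1 → 10.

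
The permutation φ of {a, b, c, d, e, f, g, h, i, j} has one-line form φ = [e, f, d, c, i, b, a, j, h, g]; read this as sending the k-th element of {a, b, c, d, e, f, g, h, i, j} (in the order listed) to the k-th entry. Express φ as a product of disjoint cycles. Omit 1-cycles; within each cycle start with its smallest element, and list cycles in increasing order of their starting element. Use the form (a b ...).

(a e i h j g)(b f)(c d)

Start at a and follow images: a → e → i → h → j → g → a, giving the cycle (a e i h j g).
Continuing from each remaining unvisited element yields (a e i h j g)(b f)(c d).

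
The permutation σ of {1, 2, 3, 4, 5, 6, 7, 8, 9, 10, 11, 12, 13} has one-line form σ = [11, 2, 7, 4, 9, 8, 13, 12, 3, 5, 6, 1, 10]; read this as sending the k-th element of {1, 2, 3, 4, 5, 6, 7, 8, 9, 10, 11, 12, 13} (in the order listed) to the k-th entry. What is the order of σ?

Decomposing into disjoint cycles gives cycle lengths 6, 5, 1, 1.
Since disjoint cycles commute, ord(σ) = lcm(6, 5) = 30.

30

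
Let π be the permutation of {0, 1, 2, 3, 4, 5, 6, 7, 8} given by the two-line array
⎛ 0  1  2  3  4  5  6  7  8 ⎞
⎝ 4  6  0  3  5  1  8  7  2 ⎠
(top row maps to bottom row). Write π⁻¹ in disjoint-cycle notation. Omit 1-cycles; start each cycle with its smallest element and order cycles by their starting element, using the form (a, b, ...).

The cycle decomposition of π is (0, 4, 5, 1, 6, 8, 2).
The inverse reverses every cycle; in canonical form, π⁻¹ = (0, 2, 8, 6, 1, 5, 4).

(0, 2, 8, 6, 1, 5, 4)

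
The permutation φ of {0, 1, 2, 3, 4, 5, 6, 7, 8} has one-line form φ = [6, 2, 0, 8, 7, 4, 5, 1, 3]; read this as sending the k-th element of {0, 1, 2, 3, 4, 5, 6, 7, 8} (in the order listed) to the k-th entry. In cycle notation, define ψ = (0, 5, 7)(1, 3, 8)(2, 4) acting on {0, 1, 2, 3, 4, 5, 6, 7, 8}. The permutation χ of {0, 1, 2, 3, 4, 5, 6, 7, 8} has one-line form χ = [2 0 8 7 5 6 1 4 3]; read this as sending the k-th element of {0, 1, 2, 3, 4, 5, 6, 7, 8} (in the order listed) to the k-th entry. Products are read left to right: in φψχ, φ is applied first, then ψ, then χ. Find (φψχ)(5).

(φψχ)(5) = χ(ψ(φ(5))). φ(5) = 4, then ψ(4) = 2, then χ(2) = 8, so the result is 8.

8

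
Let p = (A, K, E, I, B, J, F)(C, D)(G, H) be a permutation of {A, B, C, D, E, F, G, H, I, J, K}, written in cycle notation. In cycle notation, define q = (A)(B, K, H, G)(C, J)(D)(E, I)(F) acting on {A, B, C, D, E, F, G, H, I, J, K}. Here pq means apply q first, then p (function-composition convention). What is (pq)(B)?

E

First apply q: q(B) = K, then p(K) = E. Thus (pq)(B) = E.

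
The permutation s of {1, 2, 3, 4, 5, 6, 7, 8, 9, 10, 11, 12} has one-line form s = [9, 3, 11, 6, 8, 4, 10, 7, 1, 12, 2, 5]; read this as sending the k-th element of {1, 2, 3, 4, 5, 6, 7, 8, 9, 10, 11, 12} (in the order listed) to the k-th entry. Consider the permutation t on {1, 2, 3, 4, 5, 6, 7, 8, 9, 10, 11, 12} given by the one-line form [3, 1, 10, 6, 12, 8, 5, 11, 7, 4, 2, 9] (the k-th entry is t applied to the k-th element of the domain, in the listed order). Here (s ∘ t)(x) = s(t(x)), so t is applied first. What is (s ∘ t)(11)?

3

First apply t: t(11) = 2, then s(2) = 3. Thus (s ∘ t)(11) = 3.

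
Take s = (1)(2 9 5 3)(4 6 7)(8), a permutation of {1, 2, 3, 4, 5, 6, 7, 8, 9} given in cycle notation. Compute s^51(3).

3 lies in the 4-cycle (2 9 5 3).
On a 4-cycle, s^4 is the identity, so s^51 = s^3 there (51 ≡ 3 mod 4).
Stepping 3 places around the cycle: 3 → 2 → 9 → 5.

5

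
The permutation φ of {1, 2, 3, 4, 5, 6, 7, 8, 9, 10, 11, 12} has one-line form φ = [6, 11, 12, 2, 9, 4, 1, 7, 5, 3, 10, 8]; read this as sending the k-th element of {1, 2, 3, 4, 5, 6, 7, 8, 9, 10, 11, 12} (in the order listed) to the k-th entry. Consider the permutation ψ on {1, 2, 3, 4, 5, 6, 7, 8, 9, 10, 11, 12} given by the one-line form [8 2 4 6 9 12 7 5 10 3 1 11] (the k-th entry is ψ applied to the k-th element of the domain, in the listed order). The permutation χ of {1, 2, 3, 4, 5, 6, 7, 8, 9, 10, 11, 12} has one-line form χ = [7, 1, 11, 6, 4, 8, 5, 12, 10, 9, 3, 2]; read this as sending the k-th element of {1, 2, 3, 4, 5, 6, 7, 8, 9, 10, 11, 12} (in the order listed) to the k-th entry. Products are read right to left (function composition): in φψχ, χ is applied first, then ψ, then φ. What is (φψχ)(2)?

(φψχ)(2) = φ(ψ(χ(2))). χ(2) = 1, then ψ(1) = 8, then φ(8) = 7, so the result is 7.

7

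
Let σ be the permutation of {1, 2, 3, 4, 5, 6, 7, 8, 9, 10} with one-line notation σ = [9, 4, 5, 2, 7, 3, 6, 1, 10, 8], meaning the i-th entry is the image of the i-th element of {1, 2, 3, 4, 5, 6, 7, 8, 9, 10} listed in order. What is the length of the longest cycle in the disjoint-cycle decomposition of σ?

4

Decomposing into disjoint cycles gives (1 9 10 8)(2 4)(3 5 7 6); the longest has length 4.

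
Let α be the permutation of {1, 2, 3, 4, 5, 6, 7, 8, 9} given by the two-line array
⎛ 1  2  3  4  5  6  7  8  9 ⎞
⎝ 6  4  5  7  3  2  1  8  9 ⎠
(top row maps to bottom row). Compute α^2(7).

Tracing 7 → 1 → … returns to 7 after 5 steps, so 7 lies in a 5-cycle (1, 6, 2, 4, 7).
Advancing 2 steps from 7: 7 → 1 → 6.

6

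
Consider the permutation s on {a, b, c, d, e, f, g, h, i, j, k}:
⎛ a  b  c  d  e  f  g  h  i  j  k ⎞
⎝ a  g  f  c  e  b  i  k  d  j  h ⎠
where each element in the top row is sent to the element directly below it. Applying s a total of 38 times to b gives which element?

Tracing b → g → … returns to b after 6 steps, so b lies in a 6-cycle (b, g, i, d, c, f).
Powers repeat with period 6 on this cycle, and 38 mod 6 = 2, so s^38(b) = s^2(b).
Advancing 2 steps from b: b → g → i.

i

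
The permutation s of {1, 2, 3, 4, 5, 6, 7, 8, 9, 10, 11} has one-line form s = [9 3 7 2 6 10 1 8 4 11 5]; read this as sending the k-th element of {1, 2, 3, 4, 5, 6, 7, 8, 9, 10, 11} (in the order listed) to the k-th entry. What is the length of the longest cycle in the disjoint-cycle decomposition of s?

6

Decomposing into disjoint cycles gives (1, 9, 4, 2, 3, 7)(5, 6, 10, 11); the longest has length 6.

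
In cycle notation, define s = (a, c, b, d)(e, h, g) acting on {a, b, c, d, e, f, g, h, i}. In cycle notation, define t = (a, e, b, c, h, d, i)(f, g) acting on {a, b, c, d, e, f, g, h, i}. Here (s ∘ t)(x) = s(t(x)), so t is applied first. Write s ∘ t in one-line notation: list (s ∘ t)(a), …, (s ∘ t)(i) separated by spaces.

h b g i d e f a c

For each element, apply t then s: a → e → h; b → c → b; c → h → g; d → i → i; e → b → d; f → g → e; g → f → f; h → d → a; i → a → c.
So s ∘ t in one-line form is h b g i d e f a c.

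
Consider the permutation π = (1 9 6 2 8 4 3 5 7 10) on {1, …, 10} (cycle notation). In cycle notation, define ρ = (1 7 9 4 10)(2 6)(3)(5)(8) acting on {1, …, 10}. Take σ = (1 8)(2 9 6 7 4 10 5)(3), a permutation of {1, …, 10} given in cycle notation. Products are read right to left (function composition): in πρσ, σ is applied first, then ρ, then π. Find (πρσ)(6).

6

(πρσ)(6) = π(ρ(σ(6))). σ(6) = 7, then ρ(7) = 9, then π(9) = 6, so the result is 6.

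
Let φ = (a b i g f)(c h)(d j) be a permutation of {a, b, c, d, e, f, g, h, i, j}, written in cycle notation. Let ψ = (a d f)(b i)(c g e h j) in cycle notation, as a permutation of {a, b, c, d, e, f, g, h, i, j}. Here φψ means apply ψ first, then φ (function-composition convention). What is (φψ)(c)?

(φψ)(c) = φ(ψ(c)). ψ(c) = g, then φ(g) = f. So (φψ)(c) = f.

f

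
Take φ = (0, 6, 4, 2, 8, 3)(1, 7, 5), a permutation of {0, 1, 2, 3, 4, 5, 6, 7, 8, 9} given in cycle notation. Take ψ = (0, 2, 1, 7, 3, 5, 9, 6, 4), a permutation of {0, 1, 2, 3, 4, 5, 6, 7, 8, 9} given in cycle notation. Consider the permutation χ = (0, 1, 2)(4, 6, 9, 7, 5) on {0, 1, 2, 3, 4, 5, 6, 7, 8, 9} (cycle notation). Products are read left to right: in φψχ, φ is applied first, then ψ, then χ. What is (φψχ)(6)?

1

Apply the permutations in order: φ(6) = 4, then ψ(4) = 0, then χ(0) = 1. So (φψχ)(6) = 1.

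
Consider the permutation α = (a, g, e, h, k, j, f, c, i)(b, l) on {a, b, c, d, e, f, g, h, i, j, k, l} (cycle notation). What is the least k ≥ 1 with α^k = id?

The disjoint cycles have lengths 9, 2, 1.
The order is lcm(9, 2) = 18.

18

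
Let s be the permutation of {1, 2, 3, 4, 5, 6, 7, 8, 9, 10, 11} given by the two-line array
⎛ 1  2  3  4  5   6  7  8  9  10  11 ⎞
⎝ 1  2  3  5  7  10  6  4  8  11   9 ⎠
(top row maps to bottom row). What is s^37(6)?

4

Tracing 6 → 10 → … returns to 6 after 8 steps, so 6 lies in an 8-cycle (4 5 7 6 10 11 9 8).
Since the cycle has length 8, s^37 acts on it the same as s^5 (37 mod 8 = 5).
Stepping 5 places around the cycle: 6 → 10 → 11 → 9 → 8 → 4.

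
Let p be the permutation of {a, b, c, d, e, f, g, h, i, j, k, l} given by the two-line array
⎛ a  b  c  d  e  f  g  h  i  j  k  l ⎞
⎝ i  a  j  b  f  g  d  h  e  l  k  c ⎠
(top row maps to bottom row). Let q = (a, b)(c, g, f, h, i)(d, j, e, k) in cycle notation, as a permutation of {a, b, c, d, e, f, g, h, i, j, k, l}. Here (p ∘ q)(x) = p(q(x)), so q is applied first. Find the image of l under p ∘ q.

q(l) = l, then p(l) = c; composing gives (p ∘ q)(l) = c.

c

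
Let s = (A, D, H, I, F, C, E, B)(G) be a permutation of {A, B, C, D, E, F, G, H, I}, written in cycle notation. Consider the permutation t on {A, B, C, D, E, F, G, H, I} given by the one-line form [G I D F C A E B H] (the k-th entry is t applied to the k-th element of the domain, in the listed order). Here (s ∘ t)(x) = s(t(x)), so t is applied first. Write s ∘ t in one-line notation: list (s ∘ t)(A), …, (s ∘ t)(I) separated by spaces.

G F H C E D B A I

(s ∘ t)(x) = s(t(x)). Computing each image: s(t(A)) = s(G) = G, s(t(B)) = s(I) = F, s(t(C)) = s(D) = H, s(t(D)) = s(F) = C, s(t(E)) = s(C) = E, s(t(F)) = s(A) = D, s(t(G)) = s(E) = B, s(t(H)) = s(B) = A, s(t(I)) = s(H) = I.
Hence s ∘ t = [G F H C E D B A I].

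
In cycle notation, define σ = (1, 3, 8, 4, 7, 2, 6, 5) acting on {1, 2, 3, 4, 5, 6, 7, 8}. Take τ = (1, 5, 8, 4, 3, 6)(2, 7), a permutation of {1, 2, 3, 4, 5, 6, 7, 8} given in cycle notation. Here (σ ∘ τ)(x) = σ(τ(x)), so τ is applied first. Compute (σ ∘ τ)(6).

(σ ∘ τ)(6) = σ(τ(6)). τ(6) = 1, then σ(1) = 3. So (σ ∘ τ)(6) = 3.

3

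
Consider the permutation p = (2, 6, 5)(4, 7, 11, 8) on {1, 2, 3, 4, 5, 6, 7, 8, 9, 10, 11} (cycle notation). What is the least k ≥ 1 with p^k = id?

The disjoint cycles have lengths 4, 3, 1, 1, 1, 1.
The order of p is the least common multiple of its cycle lengths: lcm(4, 3) = 12.

12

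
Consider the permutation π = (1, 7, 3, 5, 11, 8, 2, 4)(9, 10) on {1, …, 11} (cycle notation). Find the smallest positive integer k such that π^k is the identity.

8

The disjoint cycles have lengths 8, 2, 1.
Since disjoint cycles commute, ord(π) = lcm(8, 2) = 8.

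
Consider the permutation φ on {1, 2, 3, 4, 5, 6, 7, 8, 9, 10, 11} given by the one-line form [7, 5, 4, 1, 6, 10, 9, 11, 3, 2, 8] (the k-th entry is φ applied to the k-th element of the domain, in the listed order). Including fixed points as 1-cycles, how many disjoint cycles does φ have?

The cycle decomposition is (1 7 9 3 4)(2 5 6 10)(8 11), which has 3 cycles (counting 1-cycles).

3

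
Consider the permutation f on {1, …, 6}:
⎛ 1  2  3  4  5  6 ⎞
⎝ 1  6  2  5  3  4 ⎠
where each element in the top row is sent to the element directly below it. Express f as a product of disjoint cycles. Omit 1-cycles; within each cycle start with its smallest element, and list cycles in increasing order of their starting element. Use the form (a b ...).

(2 6 4 5 3)

From 2: 2 → 6 → 4 → 5 → 3 → 2, closing the cycle (2 6 4 5 3).
Continuing from each remaining unvisited element yields (2 6 4 5 3).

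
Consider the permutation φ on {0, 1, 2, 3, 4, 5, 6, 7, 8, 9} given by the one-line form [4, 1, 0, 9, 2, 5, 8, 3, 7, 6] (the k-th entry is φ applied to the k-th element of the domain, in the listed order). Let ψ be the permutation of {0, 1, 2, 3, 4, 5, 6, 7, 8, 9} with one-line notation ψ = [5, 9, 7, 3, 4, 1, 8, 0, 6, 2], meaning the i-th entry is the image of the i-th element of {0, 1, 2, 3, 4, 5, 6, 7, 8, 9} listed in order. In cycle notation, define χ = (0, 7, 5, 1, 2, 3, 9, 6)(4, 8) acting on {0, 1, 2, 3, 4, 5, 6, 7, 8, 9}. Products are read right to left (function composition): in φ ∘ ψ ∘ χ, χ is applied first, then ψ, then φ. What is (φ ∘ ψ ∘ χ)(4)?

8

Apply the permutations in order: χ(4) = 8, then ψ(8) = 6, then φ(6) = 8. So (φ ∘ ψ ∘ χ)(4) = 8.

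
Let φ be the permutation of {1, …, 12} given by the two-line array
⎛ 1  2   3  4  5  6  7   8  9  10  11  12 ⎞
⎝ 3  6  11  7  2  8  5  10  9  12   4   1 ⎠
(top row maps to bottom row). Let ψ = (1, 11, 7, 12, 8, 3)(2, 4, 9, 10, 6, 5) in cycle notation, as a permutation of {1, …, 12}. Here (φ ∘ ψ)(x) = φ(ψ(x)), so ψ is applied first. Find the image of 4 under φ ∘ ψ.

9

ψ(4) = 9, then φ(9) = 9; composing gives (φ ∘ ψ)(4) = 9.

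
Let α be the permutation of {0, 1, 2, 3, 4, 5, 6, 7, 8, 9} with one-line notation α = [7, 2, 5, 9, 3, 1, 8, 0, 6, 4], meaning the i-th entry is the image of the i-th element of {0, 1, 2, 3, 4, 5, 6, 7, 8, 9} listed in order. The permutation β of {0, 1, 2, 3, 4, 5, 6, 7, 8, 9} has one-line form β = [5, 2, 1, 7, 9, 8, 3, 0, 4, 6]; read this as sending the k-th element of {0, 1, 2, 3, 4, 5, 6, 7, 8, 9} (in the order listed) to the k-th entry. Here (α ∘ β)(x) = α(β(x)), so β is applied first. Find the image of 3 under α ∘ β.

(α ∘ β)(3) = α(β(3)). β(3) = 7, then α(7) = 0. So (α ∘ β)(3) = 0.

0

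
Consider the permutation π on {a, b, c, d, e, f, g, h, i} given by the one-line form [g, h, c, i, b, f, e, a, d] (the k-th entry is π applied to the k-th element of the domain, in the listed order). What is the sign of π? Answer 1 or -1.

-1

In disjoint-cycle form the cycle lengths are 5, 2, 1, 1.
A cycle is odd iff its length is even; π has 1 even-length cycle, so sgn(π) = (−1)^1 and π is odd.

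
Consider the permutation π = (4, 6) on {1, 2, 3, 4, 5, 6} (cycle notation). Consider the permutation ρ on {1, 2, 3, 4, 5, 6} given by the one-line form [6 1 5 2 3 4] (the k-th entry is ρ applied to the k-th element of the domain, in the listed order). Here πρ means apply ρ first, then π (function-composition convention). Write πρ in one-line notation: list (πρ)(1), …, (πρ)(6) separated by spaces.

Chase each element through ρ then π: 1 → 6 → 4; 2 → 1 → 1; 3 → 5 → 5; 4 → 2 → 2; 5 → 3 → 3; 6 → 4 → 6.
So πρ in one-line form is 4 1 5 2 3 6.

4 1 5 2 3 6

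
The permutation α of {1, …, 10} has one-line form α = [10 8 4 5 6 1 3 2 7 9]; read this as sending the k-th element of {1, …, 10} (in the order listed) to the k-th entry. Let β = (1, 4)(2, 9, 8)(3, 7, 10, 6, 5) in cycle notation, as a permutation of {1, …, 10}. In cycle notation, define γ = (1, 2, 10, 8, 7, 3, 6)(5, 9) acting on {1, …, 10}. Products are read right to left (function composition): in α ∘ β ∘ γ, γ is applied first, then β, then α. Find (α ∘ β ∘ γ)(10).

(α ∘ β ∘ γ)(10) = α(β(γ(10))). γ(10) = 8, then β(8) = 2, then α(2) = 8, so the result is 8.

8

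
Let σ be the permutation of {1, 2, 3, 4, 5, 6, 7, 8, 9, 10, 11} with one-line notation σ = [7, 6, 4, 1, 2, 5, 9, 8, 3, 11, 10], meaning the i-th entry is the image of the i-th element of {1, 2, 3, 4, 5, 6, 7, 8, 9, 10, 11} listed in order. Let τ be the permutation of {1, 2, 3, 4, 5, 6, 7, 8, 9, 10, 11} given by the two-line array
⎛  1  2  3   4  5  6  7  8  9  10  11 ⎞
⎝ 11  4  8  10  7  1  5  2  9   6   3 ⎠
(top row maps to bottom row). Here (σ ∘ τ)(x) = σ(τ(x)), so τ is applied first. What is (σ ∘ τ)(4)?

11

First apply τ: τ(4) = 10, then σ(10) = 11. Thus (σ ∘ τ)(4) = 11.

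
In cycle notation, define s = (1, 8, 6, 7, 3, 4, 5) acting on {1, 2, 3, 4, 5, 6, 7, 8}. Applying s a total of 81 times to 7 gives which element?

1

7 lies in the 7-cycle (1, 8, 6, 7, 3, 4, 5).
Powers repeat with period 7 on this cycle, and 81 mod 7 = 4, so s^81(7) = s^4(7).
Advancing 4 steps from 7: 7 → 3 → 4 → 5 → 1.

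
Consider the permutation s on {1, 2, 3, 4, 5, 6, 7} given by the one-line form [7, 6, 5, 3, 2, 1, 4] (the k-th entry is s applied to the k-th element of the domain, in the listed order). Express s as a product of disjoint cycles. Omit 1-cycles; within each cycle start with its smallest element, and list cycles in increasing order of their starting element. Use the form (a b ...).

Iterating s from 1 gives 1 → 7 → 4 → 3 → 5 → 2 → 6 → 1; that is the 7-cycle (1 7 4 3 5 2 6).
Continuing from each remaining unvisited element yields (1 7 4 3 5 2 6).

(1 7 4 3 5 2 6)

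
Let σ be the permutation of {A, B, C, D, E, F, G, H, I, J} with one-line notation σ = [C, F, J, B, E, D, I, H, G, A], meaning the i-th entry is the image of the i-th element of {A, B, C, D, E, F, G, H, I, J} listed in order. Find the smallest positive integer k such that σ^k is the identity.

6

Decomposing into disjoint cycles gives cycle lengths 3, 3, 2, 1, 1.
The order is lcm(3, 3, 2) = 6.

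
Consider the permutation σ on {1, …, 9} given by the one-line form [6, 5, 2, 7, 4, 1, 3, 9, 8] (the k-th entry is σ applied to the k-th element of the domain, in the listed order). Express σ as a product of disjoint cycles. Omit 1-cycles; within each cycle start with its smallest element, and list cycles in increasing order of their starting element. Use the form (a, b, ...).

Start at 1 and follow images: 1 → 6 → 1, giving the cycle (1, 6).
Repeating from the next unused element and collecting all non-trivial cycles gives (1, 6)(2, 5, 4, 7, 3)(8, 9).

(1, 6)(2, 5, 4, 7, 3)(8, 9)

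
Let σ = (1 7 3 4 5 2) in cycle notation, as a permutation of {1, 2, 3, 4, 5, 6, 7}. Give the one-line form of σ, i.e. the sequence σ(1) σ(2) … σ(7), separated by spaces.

7 1 4 5 2 6 3

Image by image: 1→7, 2→1, 3→4, 4→5, 5→2, 6→6, 7→3.
So the one-line form is 7 1 4 5 2 6 3.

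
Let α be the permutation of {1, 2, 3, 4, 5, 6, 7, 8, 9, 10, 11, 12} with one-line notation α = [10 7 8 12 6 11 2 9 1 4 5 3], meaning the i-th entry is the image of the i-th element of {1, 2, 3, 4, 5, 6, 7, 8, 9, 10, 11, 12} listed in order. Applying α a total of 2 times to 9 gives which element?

10

Tracing 9 → 1 → … returns to 9 after 7 steps, so 9 lies in a 7-cycle (1 10 4 12 3 8 9).
Stepping 2 places around the cycle: 9 → 1 → 10.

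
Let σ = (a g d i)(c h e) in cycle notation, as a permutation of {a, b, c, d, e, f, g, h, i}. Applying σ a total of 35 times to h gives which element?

h lies in the 3-cycle (c h e).
Since the cycle has length 3, σ^35 acts on it the same as σ^2 (35 mod 3 = 2).
Advancing 2 steps from h: h → e → c.

c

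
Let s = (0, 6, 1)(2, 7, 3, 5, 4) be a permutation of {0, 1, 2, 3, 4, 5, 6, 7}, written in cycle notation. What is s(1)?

1 appears in (0, 6, 1); the next entry (wrapping around) is 0.

0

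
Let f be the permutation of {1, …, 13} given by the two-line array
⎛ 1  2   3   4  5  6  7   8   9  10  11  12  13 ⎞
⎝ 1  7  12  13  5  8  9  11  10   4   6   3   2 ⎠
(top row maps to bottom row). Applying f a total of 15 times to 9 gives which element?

Tracing 9 → 10 → … returns to 9 after 6 steps, so 9 lies in a 6-cycle (2 7 9 10 4 13).
Since the cycle has length 6, f^15 acts on it the same as f^3 (15 mod 6 = 3).
Stepping 3 places around the cycle: 9 → 10 → 4 → 13.

13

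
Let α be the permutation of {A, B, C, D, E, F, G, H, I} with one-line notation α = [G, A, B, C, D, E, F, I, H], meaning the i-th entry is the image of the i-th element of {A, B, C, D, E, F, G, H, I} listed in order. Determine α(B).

B is element number 2 of the domain, and entry number 2 of the one-line form is A, so α(B) = A.

A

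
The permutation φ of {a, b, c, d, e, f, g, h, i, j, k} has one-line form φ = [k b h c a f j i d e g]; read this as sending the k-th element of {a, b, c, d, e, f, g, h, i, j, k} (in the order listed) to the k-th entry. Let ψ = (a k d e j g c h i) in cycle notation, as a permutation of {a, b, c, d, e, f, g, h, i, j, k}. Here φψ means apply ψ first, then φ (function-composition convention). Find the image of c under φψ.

ψ(c) = h, then φ(h) = i; composing gives (φψ)(c) = i.

i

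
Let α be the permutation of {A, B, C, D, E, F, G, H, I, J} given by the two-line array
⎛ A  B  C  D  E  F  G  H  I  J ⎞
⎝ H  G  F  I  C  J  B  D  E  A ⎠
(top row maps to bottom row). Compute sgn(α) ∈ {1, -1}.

In disjoint-cycle form the cycle lengths are 8, 2.
A cycle is odd iff its length is even; α has 2 even-length cycles, so sgn(α) = (−1)^2 and α is even.

1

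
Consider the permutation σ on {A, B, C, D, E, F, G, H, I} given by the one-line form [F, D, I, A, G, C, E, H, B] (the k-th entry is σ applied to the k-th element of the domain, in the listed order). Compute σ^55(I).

B

Tracing I → B → … returns to I after 6 steps, so I lies in a 6-cycle (A F C I B D).
Powers repeat with period 6 on this cycle, and 55 mod 6 = 1, so σ^55(I) = σ^1(I).
Advancing 1 step from I: I → B.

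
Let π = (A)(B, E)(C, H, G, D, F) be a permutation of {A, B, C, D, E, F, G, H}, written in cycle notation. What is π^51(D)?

D lies in the 5-cycle (C, H, G, D, F).
Since the cycle has length 5, π^51 acts on it the same as π^1 (51 mod 5 = 1).
Stepping 1 place around the cycle: D → F.

F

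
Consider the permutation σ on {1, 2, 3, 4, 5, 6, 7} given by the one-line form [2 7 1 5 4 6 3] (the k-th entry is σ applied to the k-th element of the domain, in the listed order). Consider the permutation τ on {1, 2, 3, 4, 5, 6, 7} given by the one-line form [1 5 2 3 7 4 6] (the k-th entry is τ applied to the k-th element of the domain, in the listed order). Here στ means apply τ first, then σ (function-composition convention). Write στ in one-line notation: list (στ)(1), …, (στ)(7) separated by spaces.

2 4 7 1 3 5 6

For each element, apply τ then σ: 1 → 1 → 2; 2 → 5 → 4; 3 → 2 → 7; 4 → 3 → 1; 5 → 7 → 3; 6 → 4 → 5; 7 → 6 → 6.
Collecting the images, στ = [2 4 7 1 3 5 6].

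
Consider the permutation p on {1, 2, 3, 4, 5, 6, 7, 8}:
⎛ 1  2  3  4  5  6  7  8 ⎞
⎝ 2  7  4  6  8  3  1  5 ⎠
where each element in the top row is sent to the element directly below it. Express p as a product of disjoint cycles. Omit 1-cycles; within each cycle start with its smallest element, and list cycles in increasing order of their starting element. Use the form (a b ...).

(1 2 7)(3 4 6)(5 8)

Start at 1 and follow images: 1 → 2 → 7 → 1, giving the cycle (1 2 7).
Repeating from the next unused element and collecting all non-trivial cycles gives (1 2 7)(3 4 6)(5 8).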